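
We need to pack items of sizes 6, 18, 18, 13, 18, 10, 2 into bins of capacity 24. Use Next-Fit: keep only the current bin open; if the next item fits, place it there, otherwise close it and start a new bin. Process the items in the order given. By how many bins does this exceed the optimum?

1

Next-Fit: [6,18] [18] [13] [18] [10,2] → 5 bins.
Total size 85; any packing needs at least ⌈85/24⌉ = 4 bins.
An optimal packing achieves that bound: [18,6] [18,2] [18] [13,10] → 4 bins.
Excess: 5 − 4 = 1.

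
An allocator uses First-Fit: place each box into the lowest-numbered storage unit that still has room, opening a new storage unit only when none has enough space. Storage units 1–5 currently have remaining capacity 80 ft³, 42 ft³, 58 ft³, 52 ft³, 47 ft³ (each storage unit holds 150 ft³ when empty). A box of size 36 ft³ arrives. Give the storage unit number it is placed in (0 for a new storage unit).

Storage units with room: storage unit 1 (80 ft³), storage unit 2 (42 ft³), storage unit 3 (58 ft³), storage unit 4 (52 ft³), storage unit 5 (47 ft³).
The first with room is storage unit 1.

1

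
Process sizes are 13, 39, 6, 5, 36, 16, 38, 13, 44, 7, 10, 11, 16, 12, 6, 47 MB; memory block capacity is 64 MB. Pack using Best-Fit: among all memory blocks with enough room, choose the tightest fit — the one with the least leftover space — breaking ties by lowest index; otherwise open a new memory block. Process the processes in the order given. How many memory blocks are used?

Put 13 MB in memory block 1; 51 MB remain.
Put 39 MB in memory block 1; 12 MB remain.
Put 6 MB in memory block 1; 6 MB remain.
Put 5 MB in memory block 1; 1 MB remain.
Put 36 MB in memory block 2; 28 MB remain.
Put 16 MB in memory block 2; 12 MB remain.
Put 38 MB in memory block 3; 26 MB remain.
Put 13 MB in memory block 3; 13 MB remain.
Put 44 MB in memory block 4; 20 MB remain.
Put 7 MB in memory block 2; 5 MB remain.
Put 10 MB in memory block 3; 3 MB remain.
Put 11 MB in memory block 4; 9 MB remain.
Put 16 MB in memory block 5; 48 MB remain.
Put 12 MB in memory block 5; 36 MB remain.
Put 6 MB in memory block 4; 3 MB remain.
Put 47 MB in memory block 6; 17 MB remain.
Final memory blocks: [13,39,6,5] [36,16,7] [38,13,10] [44,11,6] [16,12] [47].

6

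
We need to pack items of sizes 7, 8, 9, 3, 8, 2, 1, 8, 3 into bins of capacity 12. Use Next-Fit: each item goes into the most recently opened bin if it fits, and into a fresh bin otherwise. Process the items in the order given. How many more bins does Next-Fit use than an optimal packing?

Next-Fit: [7] [8] [9,3] [8,2,1] [8,3] → 5 bins.
Total size 49; any packing needs at least ⌈49/12⌉ = 5 bins.
So 5 is already optimal.

0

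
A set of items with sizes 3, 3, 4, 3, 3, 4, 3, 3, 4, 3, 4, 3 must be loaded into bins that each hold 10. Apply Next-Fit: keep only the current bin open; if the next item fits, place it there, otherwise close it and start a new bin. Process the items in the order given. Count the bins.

4 bins

3 → bin 1 (remaining 7)
3 → bin 1 (remaining 4)
4 → bin 1 (remaining 0)
3 → bin 2 (remaining 7)
3 → bin 2 (remaining 4)
4 → bin 2 (remaining 0)
3 → bin 3 (remaining 7)
3 → bin 3 (remaining 4)
4 → bin 3 (remaining 0)
3 → bin 4 (remaining 7)
4 → bin 4 (remaining 3)
3 → bin 4 (remaining 0)
Final bins: [3,3,4] [3,3,4] [3,3,4] [3,4,3].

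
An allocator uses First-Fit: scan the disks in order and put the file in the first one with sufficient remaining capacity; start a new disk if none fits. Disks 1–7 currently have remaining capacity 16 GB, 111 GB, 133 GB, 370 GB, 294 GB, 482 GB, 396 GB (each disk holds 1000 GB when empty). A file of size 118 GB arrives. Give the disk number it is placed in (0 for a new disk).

Disks with room: disk 3 (133 GB), disk 4 (370 GB), disk 5 (294 GB), disk 6 (482 GB), disk 7 (396 GB).
The first with room is disk 3.

3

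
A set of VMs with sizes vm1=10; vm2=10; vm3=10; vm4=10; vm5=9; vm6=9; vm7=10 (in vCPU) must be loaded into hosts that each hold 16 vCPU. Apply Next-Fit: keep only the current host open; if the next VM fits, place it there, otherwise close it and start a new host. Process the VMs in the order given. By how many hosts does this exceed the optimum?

0

Next-Fit: [10] [10] [10] [10] [9] [9] [10] → 7 hosts.
7 VMs exceed 8 vCPU (half the capacity), and no two of those can share a host, so at least 7 hosts are needed.
So 7 is already optimal.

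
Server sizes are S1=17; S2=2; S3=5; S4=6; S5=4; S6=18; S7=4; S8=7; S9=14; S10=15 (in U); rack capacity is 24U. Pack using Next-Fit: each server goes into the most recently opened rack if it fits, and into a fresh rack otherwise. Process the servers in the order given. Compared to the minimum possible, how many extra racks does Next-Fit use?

1

Next-Fit: [17,2,5] [6,4] [18,4] [7,14] [15] → 5 racks.
Total size 92U; any packing needs at least ⌈92/24⌉ = 4 racks.
An optimal packing achieves that bound: [18,6] [17,7] [15,5,4] [14,4,2] → 4 racks.
Excess: 5 − 4 = 1.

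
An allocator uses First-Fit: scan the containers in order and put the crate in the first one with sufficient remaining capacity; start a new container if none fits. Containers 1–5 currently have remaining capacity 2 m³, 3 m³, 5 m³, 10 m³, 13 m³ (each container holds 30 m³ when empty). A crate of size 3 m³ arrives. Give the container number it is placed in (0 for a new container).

2

Containers with room: container 2 (3 m³), container 3 (5 m³), container 4 (10 m³), container 5 (13 m³).
The first with room is container 2.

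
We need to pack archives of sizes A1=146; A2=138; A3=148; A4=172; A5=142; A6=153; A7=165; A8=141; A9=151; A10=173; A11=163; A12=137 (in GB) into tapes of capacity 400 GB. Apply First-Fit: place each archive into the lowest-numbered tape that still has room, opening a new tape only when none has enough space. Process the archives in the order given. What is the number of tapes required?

A1 (146 GB) → tape 1 (remaining 254 GB)
A2 (138 GB) → tape 1 (remaining 116 GB)
A3 (148 GB) → tape 2 (remaining 252 GB)
A4 (172 GB) → tape 2 (remaining 80 GB)
A5 (142 GB) → tape 3 (remaining 258 GB)
A6 (153 GB) → tape 3 (remaining 105 GB)
A7 (165 GB) → tape 4 (remaining 235 GB)
A8 (141 GB) → tape 4 (remaining 94 GB)
A9 (151 GB) → tape 5 (remaining 249 GB)
A10 (173 GB) → tape 5 (remaining 76 GB)
A11 (163 GB) → tape 6 (remaining 237 GB)
A12 (137 GB) → tape 6 (remaining 100 GB)
Final tapes: [146,138] [148,172] [142,153] [165,141] [151,173] [163,137].

6 tapes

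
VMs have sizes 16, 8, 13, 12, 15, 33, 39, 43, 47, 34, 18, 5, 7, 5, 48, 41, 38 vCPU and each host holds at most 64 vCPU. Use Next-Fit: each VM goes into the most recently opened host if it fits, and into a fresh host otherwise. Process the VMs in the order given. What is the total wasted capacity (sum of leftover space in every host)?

154

host 1: place 16 vCPU, 48 vCPU left
host 1: place 8 vCPU, 40 vCPU left
host 1: place 13 vCPU, 27 vCPU left
host 1: place 12 vCPU, 15 vCPU left
host 1: place 15 vCPU, 0 vCPU left
host 2: place 33 vCPU, 31 vCPU left
host 3: place 39 vCPU, 25 vCPU left
host 4: place 43 vCPU, 21 vCPU left
host 5: place 47 vCPU, 17 vCPU left
host 6: place 34 vCPU, 30 vCPU left
host 6: place 18 vCPU, 12 vCPU left
host 6: place 5 vCPU, 7 vCPU left
host 6: place 7 vCPU, 0 vCPU left
host 7: place 5 vCPU, 59 vCPU left
host 7: place 48 vCPU, 11 vCPU left
host 8: place 41 vCPU, 23 vCPU left
host 9: place 38 vCPU, 26 vCPU left
9 hosts × 64 vCPU = 576 vCPU; used 422 vCPU; unused 154 vCPU.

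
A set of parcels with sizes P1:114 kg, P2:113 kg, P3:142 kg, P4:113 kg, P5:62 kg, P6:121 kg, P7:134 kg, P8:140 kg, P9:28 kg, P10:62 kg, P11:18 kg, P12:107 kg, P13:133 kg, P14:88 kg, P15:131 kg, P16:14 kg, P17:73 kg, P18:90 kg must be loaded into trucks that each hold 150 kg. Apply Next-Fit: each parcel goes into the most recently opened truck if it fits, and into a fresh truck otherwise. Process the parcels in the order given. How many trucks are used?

truck 1: place P1 (114 kg), 36 kg left
truck 2: place P2 (113 kg), 37 kg left
truck 3: place P3 (142 kg), 8 kg left
truck 4: place P4 (113 kg), 37 kg left
truck 5: place P5 (62 kg), 88 kg left
truck 6: place P6 (121 kg), 29 kg left
truck 7: place P7 (134 kg), 16 kg left
truck 8: place P8 (140 kg), 10 kg left
truck 9: place P9 (28 kg), 122 kg left
truck 9: place P10 (62 kg), 60 kg left
truck 9: place P11 (18 kg), 42 kg left
truck 10: place P12 (107 kg), 43 kg left
truck 11: place P13 (133 kg), 17 kg left
truck 12: place P14 (88 kg), 62 kg left
truck 13: place P15 (131 kg), 19 kg left
truck 13: place P16 (14 kg), 5 kg left
truck 14: place P17 (73 kg), 77 kg left
truck 15: place P18 (90 kg), 60 kg left
Final trucks: [114] [113] [142] [113] [62] [121] [134] [140] [28,62,18] [107] [133] [88] [131,14] [73] [90].

15 trucks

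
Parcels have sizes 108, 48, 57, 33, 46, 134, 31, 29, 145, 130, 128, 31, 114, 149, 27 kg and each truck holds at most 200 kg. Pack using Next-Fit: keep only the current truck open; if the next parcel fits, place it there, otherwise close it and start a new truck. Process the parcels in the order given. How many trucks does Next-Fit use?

8

Put 108 kg in truck 1; 92 kg remain.
Put 48 kg in truck 1; 44 kg remain.
Put 57 kg in truck 2; 143 kg remain.
Put 33 kg in truck 2; 110 kg remain.
Put 46 kg in truck 2; 64 kg remain.
Put 134 kg in truck 3; 66 kg remain.
Put 31 kg in truck 3; 35 kg remain.
Put 29 kg in truck 3; 6 kg remain.
Put 145 kg in truck 4; 55 kg remain.
Put 130 kg in truck 5; 70 kg remain.
Put 128 kg in truck 6; 72 kg remain.
Put 31 kg in truck 6; 41 kg remain.
Put 114 kg in truck 7; 86 kg remain.
Put 149 kg in truck 8; 51 kg remain.
Put 27 kg in truck 8; 24 kg remain.
Final trucks: [108,48] [57,33,46] [134,31,29] [145] [130] [128,31] [114] [149,27].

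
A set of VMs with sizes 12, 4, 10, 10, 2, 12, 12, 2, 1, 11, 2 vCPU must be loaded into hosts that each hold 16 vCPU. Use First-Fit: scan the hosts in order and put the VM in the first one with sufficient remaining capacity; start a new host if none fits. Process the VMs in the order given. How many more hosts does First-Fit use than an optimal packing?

First-Fit: [12,4] [10,2,2,1] [10,2] [12] [12] [11] → 6 hosts.
6 VMs exceed 8 vCPU (half the capacity), and no two of those can share a host, so at least 6 hosts are needed.
So 6 is already optimal.

0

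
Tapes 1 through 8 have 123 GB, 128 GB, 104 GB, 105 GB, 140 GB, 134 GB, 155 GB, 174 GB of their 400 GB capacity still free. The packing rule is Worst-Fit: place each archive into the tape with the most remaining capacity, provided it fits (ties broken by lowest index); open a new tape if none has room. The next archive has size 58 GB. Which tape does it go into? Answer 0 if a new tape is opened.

8

Tapes with room: tape 1 (123 GB), tape 2 (128 GB), tape 3 (104 GB), tape 4 (105 GB), tape 5 (140 GB), tape 6 (134 GB), tape 7 (155 GB), tape 8 (174 GB).
Most room is tape 8 with 174 GB free.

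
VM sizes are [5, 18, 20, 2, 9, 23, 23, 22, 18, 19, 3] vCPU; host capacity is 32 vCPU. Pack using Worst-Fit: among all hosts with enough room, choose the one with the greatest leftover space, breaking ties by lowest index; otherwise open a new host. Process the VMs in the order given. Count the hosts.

7 hosts

Put 5 vCPU in host 1; 27 vCPU remain.
Put 18 vCPU in host 1; 9 vCPU remain.
Put 20 vCPU in host 2; 12 vCPU remain.
Put 2 vCPU in host 2; 10 vCPU remain.
Put 9 vCPU in host 2; 1 vCPU remain.
Put 23 vCPU in host 3; 9 vCPU remain.
Put 23 vCPU in host 4; 9 vCPU remain.
Put 22 vCPU in host 5; 10 vCPU remain.
Put 18 vCPU in host 6; 14 vCPU remain.
Put 19 vCPU in host 7; 13 vCPU remain.
Put 3 vCPU in host 6; 11 vCPU remain.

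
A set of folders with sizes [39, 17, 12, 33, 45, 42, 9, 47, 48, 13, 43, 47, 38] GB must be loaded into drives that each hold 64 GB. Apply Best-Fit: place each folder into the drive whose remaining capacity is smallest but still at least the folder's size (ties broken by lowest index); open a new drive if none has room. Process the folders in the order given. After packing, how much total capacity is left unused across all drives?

Put 39 GB in drive 1; 25 GB remain.
Put 17 GB in drive 1; 8 GB remain.
Put 12 GB in drive 2; 52 GB remain.
Put 33 GB in drive 2; 19 GB remain.
Put 45 GB in drive 3; 19 GB remain.
Put 42 GB in drive 4; 22 GB remain.
Put 9 GB in drive 2; 10 GB remain.
Put 47 GB in drive 5; 17 GB remain.
Put 48 GB in drive 6; 16 GB remain.
Put 13 GB in drive 6; 3 GB remain.
Put 43 GB in drive 7; 21 GB remain.
Put 47 GB in drive 8; 17 GB remain.
Put 38 GB in drive 9; 26 GB remain.
9 drives × 64 GB = 576 GB; used 433 GB; unused 143 GB.

143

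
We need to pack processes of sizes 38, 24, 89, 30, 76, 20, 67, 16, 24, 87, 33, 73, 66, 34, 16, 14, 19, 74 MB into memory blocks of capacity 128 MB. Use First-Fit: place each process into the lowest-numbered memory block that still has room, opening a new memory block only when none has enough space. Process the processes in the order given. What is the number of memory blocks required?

8

38 MB → memory block 1 (remaining 90 MB)
24 MB → memory block 1 (remaining 66 MB)
89 MB → memory block 2 (remaining 39 MB)
30 MB → memory block 1 (remaining 36 MB)
76 MB → memory block 3 (remaining 52 MB)
20 MB → memory block 1 (remaining 16 MB)
67 MB → memory block 4 (remaining 61 MB)
16 MB → memory block 1 (remaining 0 MB)
24 MB → memory block 2 (remaining 15 MB)
87 MB → memory block 5 (remaining 41 MB)
33 MB → memory block 3 (remaining 19 MB)
73 MB → memory block 6 (remaining 55 MB)
66 MB → memory block 7 (remaining 62 MB)
34 MB → memory block 4 (remaining 27 MB)
16 MB → memory block 3 (remaining 3 MB)
14 MB → memory block 2 (remaining 1 MB)
19 MB → memory block 4 (remaining 8 MB)
74 MB → memory block 8 (remaining 54 MB)
Final memory blocks: [38,24,30,20,16] [89,24,14] [76,33,16] [67,34,19] [87] [73] [66] [74].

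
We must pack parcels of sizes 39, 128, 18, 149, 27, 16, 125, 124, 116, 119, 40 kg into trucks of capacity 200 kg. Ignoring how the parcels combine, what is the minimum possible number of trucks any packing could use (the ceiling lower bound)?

Total size = 39 + 128 + 18 + 149 + 27 + 16 + 125 + 124 + 116 + 119 + 40 = 901 kg.
⌈901 / 200⌉ = 5.

5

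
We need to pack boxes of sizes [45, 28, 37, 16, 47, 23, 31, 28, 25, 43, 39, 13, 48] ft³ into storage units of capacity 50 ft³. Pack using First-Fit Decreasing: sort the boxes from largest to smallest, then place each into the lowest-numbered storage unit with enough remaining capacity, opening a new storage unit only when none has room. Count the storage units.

10 storage units

Sorted descending: 48, 47, 45, 43, 39, 37, 31, 28, 28, 25, 23, 16, 13.
storage unit 1: place 48 ft³, 2 ft³ left
storage unit 2: place 47 ft³, 3 ft³ left
storage unit 3: place 45 ft³, 5 ft³ left
storage unit 4: place 43 ft³, 7 ft³ left
storage unit 5: place 39 ft³, 11 ft³ left
storage unit 6: place 37 ft³, 13 ft³ left
storage unit 7: place 31 ft³, 19 ft³ left
storage unit 8: place 28 ft³, 22 ft³ left
storage unit 9: place 28 ft³, 22 ft³ left
storage unit 10: place 25 ft³, 25 ft³ left
storage unit 10: place 23 ft³, 2 ft³ left
storage unit 7: place 16 ft³, 3 ft³ left
storage unit 6: place 13 ft³, 0 ft³ left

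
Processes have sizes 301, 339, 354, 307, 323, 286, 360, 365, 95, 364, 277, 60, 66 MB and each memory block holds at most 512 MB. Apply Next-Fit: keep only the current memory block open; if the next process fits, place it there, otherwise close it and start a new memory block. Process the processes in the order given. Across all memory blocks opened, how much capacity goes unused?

1623

Put 301 MB in memory block 1; 211 MB remain.
Put 339 MB in memory block 2; 173 MB remain.
Put 354 MB in memory block 3; 158 MB remain.
Put 307 MB in memory block 4; 205 MB remain.
Put 323 MB in memory block 5; 189 MB remain.
Put 286 MB in memory block 6; 226 MB remain.
Put 360 MB in memory block 7; 152 MB remain.
Put 365 MB in memory block 8; 147 MB remain.
Put 95 MB in memory block 8; 52 MB remain.
Put 364 MB in memory block 9; 148 MB remain.
Put 277 MB in memory block 10; 235 MB remain.
Put 60 MB in memory block 10; 175 MB remain.
Put 66 MB in memory block 10; 109 MB remain.
10 memory blocks × 512 MB = 5120 MB; used 3497 MB; unused 1623 MB.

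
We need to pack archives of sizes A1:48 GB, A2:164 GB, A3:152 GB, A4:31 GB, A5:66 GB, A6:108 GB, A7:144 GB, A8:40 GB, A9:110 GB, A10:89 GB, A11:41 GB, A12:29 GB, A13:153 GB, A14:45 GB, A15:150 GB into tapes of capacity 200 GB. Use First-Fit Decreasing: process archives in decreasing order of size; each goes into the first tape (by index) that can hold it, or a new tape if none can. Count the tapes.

Sorted descending: 164, 153, 152, 150, 144, 110, 108, 89, 66, 48, 45, 41, 40, 31, 29.
Put 164 GB in tape 1; 36 GB remain.
Put 153 GB in tape 2; 47 GB remain.
Put 152 GB in tape 3; 48 GB remain.
Put 150 GB in tape 4; 50 GB remain.
Put 144 GB in tape 5; 56 GB remain.
Put 110 GB in tape 6; 90 GB remain.
Put 108 GB in tape 7; 92 GB remain.
Put 89 GB in tape 6; 1 GB remain.
Put 66 GB in tape 7; 26 GB remain.
Put 48 GB in tape 3; 0 GB remain.
Put 45 GB in tape 2; 2 GB remain.
Put 41 GB in tape 4; 9 GB remain.
Put 40 GB in tape 5; 16 GB remain.
Put 31 GB in tape 1; 5 GB remain.
Put 29 GB in tape 8; 171 GB remain.

8 tapes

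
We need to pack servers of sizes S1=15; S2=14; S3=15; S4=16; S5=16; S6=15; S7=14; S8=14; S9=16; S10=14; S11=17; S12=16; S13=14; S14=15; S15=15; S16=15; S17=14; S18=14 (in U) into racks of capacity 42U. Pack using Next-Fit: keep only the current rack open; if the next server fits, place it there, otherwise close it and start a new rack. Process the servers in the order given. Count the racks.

S1 (15U) → rack 1 (remaining 27U)
S2 (14U) → rack 1 (remaining 13U)
S3 (15U) → rack 2 (remaining 27U)
S4 (16U) → rack 2 (remaining 11U)
S5 (16U) → rack 3 (remaining 26U)
S6 (15U) → rack 3 (remaining 11U)
S7 (14U) → rack 4 (remaining 28U)
S8 (14U) → rack 4 (remaining 14U)
S9 (16U) → rack 5 (remaining 26U)
S10 (14U) → rack 5 (remaining 12U)
S11 (17U) → rack 6 (remaining 25U)
S12 (16U) → rack 6 (remaining 9U)
S13 (14U) → rack 7 (remaining 28U)
S14 (15U) → rack 7 (remaining 13U)
S15 (15U) → rack 8 (remaining 27U)
S16 (15U) → rack 8 (remaining 12U)
S17 (14U) → rack 9 (remaining 28U)
S18 (14U) → rack 9 (remaining 14U)
Final racks: [15,14] [15,16] [16,15] [14,14] [16,14] [17,16] [14,15] [15,15] [14,14].

9 racks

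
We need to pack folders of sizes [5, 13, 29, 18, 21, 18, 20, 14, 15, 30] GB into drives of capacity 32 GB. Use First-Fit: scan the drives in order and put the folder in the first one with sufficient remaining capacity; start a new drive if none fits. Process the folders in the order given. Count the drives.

Put 5 GB in drive 1; 27 GB remain.
Put 13 GB in drive 1; 14 GB remain.
Put 29 GB in drive 2; 3 GB remain.
Put 18 GB in drive 3; 14 GB remain.
Put 21 GB in drive 4; 11 GB remain.
Put 18 GB in drive 5; 14 GB remain.
Put 20 GB in drive 6; 12 GB remain.
Put 14 GB in drive 1; 0 GB remain.
Put 15 GB in drive 7; 17 GB remain.
Put 30 GB in drive 8; 2 GB remain.
Final drives: [5,13,14] [29] [18] [21] [18] [20] [15] [30].

8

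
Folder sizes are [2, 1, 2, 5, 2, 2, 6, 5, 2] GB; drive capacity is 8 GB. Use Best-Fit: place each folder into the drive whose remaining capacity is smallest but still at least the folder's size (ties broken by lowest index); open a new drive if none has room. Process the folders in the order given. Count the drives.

4

Put 2 GB in drive 1; 6 GB remain.
Put 1 GB in drive 1; 5 GB remain.
Put 2 GB in drive 1; 3 GB remain.
Put 5 GB in drive 2; 3 GB remain.
Put 2 GB in drive 1; 1 GB remain.
Put 2 GB in drive 2; 1 GB remain.
Put 6 GB in drive 3; 2 GB remain.
Put 5 GB in drive 4; 3 GB remain.
Put 2 GB in drive 3; 0 GB remain.
Final drives: [2,1,2,2] [5,2] [6,2] [5].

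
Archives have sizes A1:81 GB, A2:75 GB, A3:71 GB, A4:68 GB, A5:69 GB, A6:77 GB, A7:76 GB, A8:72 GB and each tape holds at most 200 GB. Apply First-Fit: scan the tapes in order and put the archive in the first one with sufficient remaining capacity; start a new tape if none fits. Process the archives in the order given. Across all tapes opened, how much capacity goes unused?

211

Put A1 (81 GB) in tape 1; 119 GB remain.
Put A2 (75 GB) in tape 1; 44 GB remain.
Put A3 (71 GB) in tape 2; 129 GB remain.
Put A4 (68 GB) in tape 2; 61 GB remain.
Put A5 (69 GB) in tape 3; 131 GB remain.
Put A6 (77 GB) in tape 3; 54 GB remain.
Put A7 (76 GB) in tape 4; 124 GB remain.
Put A8 (72 GB) in tape 4; 52 GB remain.
4 tapes × 200 GB = 800 GB; used 589 GB; unused 211 GB.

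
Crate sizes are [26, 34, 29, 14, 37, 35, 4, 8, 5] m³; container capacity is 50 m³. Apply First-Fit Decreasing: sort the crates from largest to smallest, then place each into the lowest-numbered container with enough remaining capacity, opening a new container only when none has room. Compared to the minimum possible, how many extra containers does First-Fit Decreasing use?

0

First-Fit Decreasing: [37,8,5] [35,14] [34,4] [29] [26] → 5 containers.
5 crates exceed 25 m³ (half the capacity), and no two of those can share a container, so at least 5 containers are needed.
So 5 is already optimal.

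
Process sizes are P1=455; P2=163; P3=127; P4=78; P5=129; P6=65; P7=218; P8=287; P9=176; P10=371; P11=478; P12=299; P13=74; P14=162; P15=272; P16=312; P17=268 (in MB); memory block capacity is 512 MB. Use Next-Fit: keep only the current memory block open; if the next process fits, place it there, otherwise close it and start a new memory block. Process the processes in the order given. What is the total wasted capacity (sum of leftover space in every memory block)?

1186

memory block 1: place P1 (455 MB), 57 MB left
memory block 2: place P2 (163 MB), 349 MB left
memory block 2: place P3 (127 MB), 222 MB left
memory block 2: place P4 (78 MB), 144 MB left
memory block 2: place P5 (129 MB), 15 MB left
memory block 3: place P6 (65 MB), 447 MB left
memory block 3: place P7 (218 MB), 229 MB left
memory block 4: place P8 (287 MB), 225 MB left
memory block 4: place P9 (176 MB), 49 MB left
memory block 5: place P10 (371 MB), 141 MB left
memory block 6: place P11 (478 MB), 34 MB left
memory block 7: place P12 (299 MB), 213 MB left
memory block 7: place P13 (74 MB), 139 MB left
memory block 8: place P14 (162 MB), 350 MB left
memory block 8: place P15 (272 MB), 78 MB left
memory block 9: place P16 (312 MB), 200 MB left
memory block 10: place P17 (268 MB), 244 MB left
10 memory blocks × 512 MB = 5120 MB; used 3934 MB; unused 1186 MB.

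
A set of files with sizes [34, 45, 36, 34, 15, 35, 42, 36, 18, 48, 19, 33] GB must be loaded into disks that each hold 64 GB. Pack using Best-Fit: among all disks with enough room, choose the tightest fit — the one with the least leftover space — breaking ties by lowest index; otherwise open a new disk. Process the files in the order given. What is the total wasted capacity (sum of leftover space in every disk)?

Put 34 GB in disk 1; 30 GB remain.
Put 45 GB in disk 2; 19 GB remain.
Put 36 GB in disk 3; 28 GB remain.
Put 34 GB in disk 4; 30 GB remain.
Put 15 GB in disk 2; 4 GB remain.
Put 35 GB in disk 5; 29 GB remain.
Put 42 GB in disk 6; 22 GB remain.
Put 36 GB in disk 7; 28 GB remain.
Put 18 GB in disk 6; 4 GB remain.
Put 48 GB in disk 8; 16 GB remain.
Put 19 GB in disk 3; 9 GB remain.
Put 33 GB in disk 9; 31 GB remain.
9 disks × 64 GB = 576 GB; used 395 GB; unused 181 GB.

181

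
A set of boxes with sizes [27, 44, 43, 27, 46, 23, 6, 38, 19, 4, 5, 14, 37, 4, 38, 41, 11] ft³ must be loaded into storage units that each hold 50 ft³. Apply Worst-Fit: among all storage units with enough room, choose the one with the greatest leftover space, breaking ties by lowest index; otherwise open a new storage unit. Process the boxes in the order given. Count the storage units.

10 storage units

Put 27 ft³ in storage unit 1; 23 ft³ remain.
Put 44 ft³ in storage unit 2; 6 ft³ remain.
Put 43 ft³ in storage unit 3; 7 ft³ remain.
Put 27 ft³ in storage unit 4; 23 ft³ remain.
Put 46 ft³ in storage unit 5; 4 ft³ remain.
Put 23 ft³ in storage unit 1; 0 ft³ remain.
Put 6 ft³ in storage unit 4; 17 ft³ remain.
Put 38 ft³ in storage unit 6; 12 ft³ remain.
Put 19 ft³ in storage unit 7; 31 ft³ remain.
Put 4 ft³ in storage unit 7; 27 ft³ remain.
Put 5 ft³ in storage unit 7; 22 ft³ remain.
Put 14 ft³ in storage unit 7; 8 ft³ remain.
Put 37 ft³ in storage unit 8; 13 ft³ remain.
Put 4 ft³ in storage unit 4; 13 ft³ remain.
Put 38 ft³ in storage unit 9; 12 ft³ remain.
Put 41 ft³ in storage unit 10; 9 ft³ remain.
Put 11 ft³ in storage unit 4; 2 ft³ remain.
Final storage units: [27,23] [44] [43] [27,6,4,11] [46] [38] [19,4,5,14] [37] [38] [41].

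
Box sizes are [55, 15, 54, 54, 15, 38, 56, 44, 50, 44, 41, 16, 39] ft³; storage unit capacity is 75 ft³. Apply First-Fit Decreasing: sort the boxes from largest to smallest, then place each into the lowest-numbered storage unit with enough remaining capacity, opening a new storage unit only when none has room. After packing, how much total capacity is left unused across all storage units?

Sorted descending: 56, 55, 54, 54, 50, 44, 44, 41, 39, 38, 16, 15, 15.
56 ft³ → storage unit 1 (remaining 19 ft³)
55 ft³ → storage unit 2 (remaining 20 ft³)
54 ft³ → storage unit 3 (remaining 21 ft³)
54 ft³ → storage unit 4 (remaining 21 ft³)
50 ft³ → storage unit 5 (remaining 25 ft³)
44 ft³ → storage unit 6 (remaining 31 ft³)
44 ft³ → storage unit 7 (remaining 31 ft³)
41 ft³ → storage unit 8 (remaining 34 ft³)
39 ft³ → storage unit 9 (remaining 36 ft³)
38 ft³ → storage unit 10 (remaining 37 ft³)
16 ft³ → storage unit 1 (remaining 3 ft³)
15 ft³ → storage unit 2 (remaining 5 ft³)
15 ft³ → storage unit 3 (remaining 6 ft³)
10 storage units × 75 ft³ = 750 ft³; used 521 ft³; unused 229 ft³.

229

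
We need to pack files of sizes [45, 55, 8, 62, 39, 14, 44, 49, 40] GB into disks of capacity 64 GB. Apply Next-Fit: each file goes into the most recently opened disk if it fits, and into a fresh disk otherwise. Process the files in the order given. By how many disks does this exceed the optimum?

Next-Fit: [45] [55,8] [62] [39,14] [44] [49] [40] → 7 disks.
7 files exceed 32 GB (half the capacity), and no two of those can share a disk, so at least 7 disks are needed.
So 7 is already optimal.

0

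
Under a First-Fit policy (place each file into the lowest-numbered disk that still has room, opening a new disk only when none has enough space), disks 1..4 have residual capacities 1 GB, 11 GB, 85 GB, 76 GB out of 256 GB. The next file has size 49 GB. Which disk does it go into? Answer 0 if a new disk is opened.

3

Disks with room: disk 3 (85 GB), disk 4 (76 GB).
The first with room is disk 3.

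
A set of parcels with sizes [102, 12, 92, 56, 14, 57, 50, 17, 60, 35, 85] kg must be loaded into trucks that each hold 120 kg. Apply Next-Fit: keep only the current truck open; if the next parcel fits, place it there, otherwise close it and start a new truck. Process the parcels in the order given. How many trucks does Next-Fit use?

truck 1: place 102 kg, 18 kg left
truck 1: place 12 kg, 6 kg left
truck 2: place 92 kg, 28 kg left
truck 3: place 56 kg, 64 kg left
truck 3: place 14 kg, 50 kg left
truck 4: place 57 kg, 63 kg left
truck 4: place 50 kg, 13 kg left
truck 5: place 17 kg, 103 kg left
truck 5: place 60 kg, 43 kg left
truck 5: place 35 kg, 8 kg left
truck 6: place 85 kg, 35 kg left

6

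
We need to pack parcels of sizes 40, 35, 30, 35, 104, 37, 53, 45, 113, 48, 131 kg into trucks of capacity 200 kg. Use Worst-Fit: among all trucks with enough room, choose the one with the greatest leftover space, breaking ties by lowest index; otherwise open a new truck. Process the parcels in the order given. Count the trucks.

4 trucks

Put 40 kg in truck 1; 160 kg remain.
Put 35 kg in truck 1; 125 kg remain.
Put 30 kg in truck 1; 95 kg remain.
Put 35 kg in truck 1; 60 kg remain.
Put 104 kg in truck 2; 96 kg remain.
Put 37 kg in truck 2; 59 kg remain.
Put 53 kg in truck 1; 7 kg remain.
Put 45 kg in truck 2; 14 kg remain.
Put 113 kg in truck 3; 87 kg remain.
Put 48 kg in truck 3; 39 kg remain.
Put 131 kg in truck 4; 69 kg remain.
Final trucks: [40,35,30,35,53] [104,37,45] [113,48] [131].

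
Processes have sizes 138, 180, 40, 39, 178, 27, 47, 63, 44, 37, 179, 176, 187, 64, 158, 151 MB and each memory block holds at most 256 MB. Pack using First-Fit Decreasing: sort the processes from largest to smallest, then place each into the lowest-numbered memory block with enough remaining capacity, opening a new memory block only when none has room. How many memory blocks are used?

8

Sorted descending: 187, 180, 179, 178, 176, 158, 151, 138, 64, 63, 47, 44, 40, 39, 37, 27.
Put 187 MB in memory block 1; 69 MB remain.
Put 180 MB in memory block 2; 76 MB remain.
Put 179 MB in memory block 3; 77 MB remain.
Put 178 MB in memory block 4; 78 MB remain.
Put 176 MB in memory block 5; 80 MB remain.
Put 158 MB in memory block 6; 98 MB remain.
Put 151 MB in memory block 7; 105 MB remain.
Put 138 MB in memory block 8; 118 MB remain.
Put 64 MB in memory block 1; 5 MB remain.
Put 63 MB in memory block 2; 13 MB remain.
Put 47 MB in memory block 3; 30 MB remain.
Put 44 MB in memory block 4; 34 MB remain.
Put 40 MB in memory block 5; 40 MB remain.
Put 39 MB in memory block 5; 1 MB remain.
Put 37 MB in memory block 6; 61 MB remain.
Put 27 MB in memory block 3; 3 MB remain.
Final memory blocks: [187,64] [180,63] [179,47,27] [178,44] [176,40,39] [158,37] [151] [138].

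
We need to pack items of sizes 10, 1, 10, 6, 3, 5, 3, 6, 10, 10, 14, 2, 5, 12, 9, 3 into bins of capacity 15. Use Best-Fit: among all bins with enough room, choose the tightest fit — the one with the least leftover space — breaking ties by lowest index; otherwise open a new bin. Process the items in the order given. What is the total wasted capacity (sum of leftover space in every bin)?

Put 10 in bin 1; 5 remain.
Put 1 in bin 1; 4 remain.
Put 10 in bin 2; 5 remain.
Put 6 in bin 3; 9 remain.
Put 3 in bin 1; 1 remain.
Put 5 in bin 2; 0 remain.
Put 3 in bin 3; 6 remain.
Put 6 in bin 3; 0 remain.
Put 10 in bin 4; 5 remain.
Put 10 in bin 5; 5 remain.
Put 14 in bin 6; 1 remain.
Put 2 in bin 4; 3 remain.
Put 5 in bin 5; 0 remain.
Put 12 in bin 7; 3 remain.
Put 9 in bin 8; 6 remain.
Put 3 in bin 4; 0 remain.
8 bins × 15 = 120; used 109; unused 11.

11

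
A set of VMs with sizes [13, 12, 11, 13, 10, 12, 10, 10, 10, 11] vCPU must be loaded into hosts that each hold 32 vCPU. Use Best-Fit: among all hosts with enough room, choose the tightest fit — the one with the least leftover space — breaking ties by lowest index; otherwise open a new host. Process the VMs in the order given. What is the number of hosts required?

Put 13 vCPU in host 1; 19 vCPU remain.
Put 12 vCPU in host 1; 7 vCPU remain.
Put 11 vCPU in host 2; 21 vCPU remain.
Put 13 vCPU in host 2; 8 vCPU remain.
Put 10 vCPU in host 3; 22 vCPU remain.
Put 12 vCPU in host 3; 10 vCPU remain.
Put 10 vCPU in host 3; 0 vCPU remain.
Put 10 vCPU in host 4; 22 vCPU remain.
Put 10 vCPU in host 4; 12 vCPU remain.
Put 11 vCPU in host 4; 1 vCPU remain.

4 hosts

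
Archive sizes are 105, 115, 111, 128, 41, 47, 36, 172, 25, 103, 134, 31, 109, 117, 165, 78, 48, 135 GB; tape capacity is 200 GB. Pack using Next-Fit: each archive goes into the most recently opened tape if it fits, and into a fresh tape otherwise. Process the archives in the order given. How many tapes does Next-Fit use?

13

105 GB → tape 1 (remaining 95 GB)
115 GB → tape 2 (remaining 85 GB)
111 GB → tape 3 (remaining 89 GB)
128 GB → tape 4 (remaining 72 GB)
41 GB → tape 4 (remaining 31 GB)
47 GB → tape 5 (remaining 153 GB)
36 GB → tape 5 (remaining 117 GB)
172 GB → tape 6 (remaining 28 GB)
25 GB → tape 6 (remaining 3 GB)
103 GB → tape 7 (remaining 97 GB)
134 GB → tape 8 (remaining 66 GB)
31 GB → tape 8 (remaining 35 GB)
109 GB → tape 9 (remaining 91 GB)
117 GB → tape 10 (remaining 83 GB)
165 GB → tape 11 (remaining 35 GB)
78 GB → tape 12 (remaining 122 GB)
48 GB → tape 12 (remaining 74 GB)
135 GB → tape 13 (remaining 65 GB)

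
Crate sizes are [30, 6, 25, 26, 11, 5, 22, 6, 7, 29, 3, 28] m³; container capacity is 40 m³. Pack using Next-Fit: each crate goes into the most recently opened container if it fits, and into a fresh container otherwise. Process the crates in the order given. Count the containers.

6 containers

Put 30 m³ in container 1; 10 m³ remain.
Put 6 m³ in container 1; 4 m³ remain.
Put 25 m³ in container 2; 15 m³ remain.
Put 26 m³ in container 3; 14 m³ remain.
Put 11 m³ in container 3; 3 m³ remain.
Put 5 m³ in container 4; 35 m³ remain.
Put 22 m³ in container 4; 13 m³ remain.
Put 6 m³ in container 4; 7 m³ remain.
Put 7 m³ in container 4; 0 m³ remain.
Put 29 m³ in container 5; 11 m³ remain.
Put 3 m³ in container 5; 8 m³ remain.
Put 28 m³ in container 6; 12 m³ remain.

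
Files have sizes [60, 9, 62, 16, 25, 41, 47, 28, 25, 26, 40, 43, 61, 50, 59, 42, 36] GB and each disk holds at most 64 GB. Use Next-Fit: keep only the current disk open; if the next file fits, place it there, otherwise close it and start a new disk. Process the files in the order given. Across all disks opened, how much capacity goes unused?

Put 60 GB in disk 1; 4 GB remain.
Put 9 GB in disk 2; 55 GB remain.
Put 62 GB in disk 3; 2 GB remain.
Put 16 GB in disk 4; 48 GB remain.
Put 25 GB in disk 4; 23 GB remain.
Put 41 GB in disk 5; 23 GB remain.
Put 47 GB in disk 6; 17 GB remain.
Put 28 GB in disk 7; 36 GB remain.
Put 25 GB in disk 7; 11 GB remain.
Put 26 GB in disk 8; 38 GB remain.
Put 40 GB in disk 9; 24 GB remain.
Put 43 GB in disk 10; 21 GB remain.
Put 61 GB in disk 11; 3 GB remain.
Put 50 GB in disk 12; 14 GB remain.
Put 59 GB in disk 13; 5 GB remain.
Put 42 GB in disk 14; 22 GB remain.
Put 36 GB in disk 15; 28 GB remain.
15 disks × 64 GB = 960 GB; used 670 GB; unused 290 GB.

290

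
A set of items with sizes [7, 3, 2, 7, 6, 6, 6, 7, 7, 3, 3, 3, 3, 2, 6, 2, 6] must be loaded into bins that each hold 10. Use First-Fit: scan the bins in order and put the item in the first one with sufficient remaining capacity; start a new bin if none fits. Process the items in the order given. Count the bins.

9

Put 7 in bin 1; 3 remain.
Put 3 in bin 1; 0 remain.
Put 2 in bin 2; 8 remain.
Put 7 in bin 2; 1 remain.
Put 6 in bin 3; 4 remain.
Put 6 in bin 4; 4 remain.
Put 6 in bin 5; 4 remain.
Put 7 in bin 6; 3 remain.
Put 7 in bin 7; 3 remain.
Put 3 in bin 3; 1 remain.
Put 3 in bin 4; 1 remain.
Put 3 in bin 5; 1 remain.
Put 3 in bin 6; 0 remain.
Put 2 in bin 7; 1 remain.
Put 6 in bin 8; 4 remain.
Put 2 in bin 8; 2 remain.
Put 6 in bin 9; 4 remain.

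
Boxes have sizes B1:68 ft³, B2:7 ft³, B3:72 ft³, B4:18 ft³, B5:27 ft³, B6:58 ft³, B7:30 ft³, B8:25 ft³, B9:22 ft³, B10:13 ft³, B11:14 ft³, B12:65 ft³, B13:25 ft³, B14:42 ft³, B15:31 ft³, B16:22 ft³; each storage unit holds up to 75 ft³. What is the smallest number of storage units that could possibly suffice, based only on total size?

8

Total size = 68 + 7 + 72 + 18 + 27 + 58 + 30 + 25 + 22 + 13 + 14 + 65 + 25 + 42 + 31 + 22 = 539 ft³.
⌈539 / 75⌉ = 8.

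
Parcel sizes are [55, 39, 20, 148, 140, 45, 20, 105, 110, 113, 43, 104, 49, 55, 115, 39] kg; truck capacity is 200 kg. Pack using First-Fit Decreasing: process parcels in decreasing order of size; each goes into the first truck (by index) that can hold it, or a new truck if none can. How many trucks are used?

7

Sorted descending: 148, 140, 115, 113, 110, 105, 104, 55, 55, 49, 45, 43, 39, 39, 20, 20.
148 kg → truck 1 (remaining 52 kg)
140 kg → truck 2 (remaining 60 kg)
115 kg → truck 3 (remaining 85 kg)
113 kg → truck 4 (remaining 87 kg)
110 kg → truck 5 (remaining 90 kg)
105 kg → truck 6 (remaining 95 kg)
104 kg → truck 7 (remaining 96 kg)
55 kg → truck 2 (remaining 5 kg)
55 kg → truck 3 (remaining 30 kg)
49 kg → truck 1 (remaining 3 kg)
45 kg → truck 4 (remaining 42 kg)
43 kg → truck 5 (remaining 47 kg)
39 kg → truck 4 (remaining 3 kg)
39 kg → truck 5 (remaining 8 kg)
20 kg → truck 3 (remaining 10 kg)
20 kg → truck 6 (remaining 75 kg)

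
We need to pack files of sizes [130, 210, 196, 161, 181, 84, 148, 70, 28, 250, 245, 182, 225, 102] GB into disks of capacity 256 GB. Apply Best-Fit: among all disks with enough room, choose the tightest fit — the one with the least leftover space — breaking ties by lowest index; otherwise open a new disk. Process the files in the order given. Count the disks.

10 disks

Put 130 GB in disk 1; 126 GB remain.
Put 210 GB in disk 2; 46 GB remain.
Put 196 GB in disk 3; 60 GB remain.
Put 161 GB in disk 4; 95 GB remain.
Put 181 GB in disk 5; 75 GB remain.
Put 84 GB in disk 4; 11 GB remain.
Put 148 GB in disk 6; 108 GB remain.
Put 70 GB in disk 5; 5 GB remain.
Put 28 GB in disk 2; 18 GB remain.
Put 250 GB in disk 7; 6 GB remain.
Put 245 GB in disk 8; 11 GB remain.
Put 182 GB in disk 9; 74 GB remain.
Put 225 GB in disk 10; 31 GB remain.
Put 102 GB in disk 6; 6 GB remain.
Final disks: [130] [210,28] [196] [161,84] [181,70] [148,102] [250] [245] [182] [225].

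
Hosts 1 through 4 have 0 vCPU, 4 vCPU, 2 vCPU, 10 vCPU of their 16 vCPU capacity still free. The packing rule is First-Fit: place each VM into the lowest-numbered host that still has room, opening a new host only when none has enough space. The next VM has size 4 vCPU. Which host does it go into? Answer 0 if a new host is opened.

Hosts with room: host 2 (4 vCPU), host 4 (10 vCPU).
The first with room is host 2.

2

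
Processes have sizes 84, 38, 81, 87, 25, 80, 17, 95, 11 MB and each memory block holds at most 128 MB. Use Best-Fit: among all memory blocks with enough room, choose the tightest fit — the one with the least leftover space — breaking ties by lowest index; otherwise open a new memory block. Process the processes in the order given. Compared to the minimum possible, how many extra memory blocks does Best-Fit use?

0

Best-Fit: [84,38] [81,17] [87,25,11] [80] [95] → 5 memory blocks.
Total size 518 MB; any packing needs at least ⌈518/128⌉ = 5 memory blocks.
So 5 is already optimal.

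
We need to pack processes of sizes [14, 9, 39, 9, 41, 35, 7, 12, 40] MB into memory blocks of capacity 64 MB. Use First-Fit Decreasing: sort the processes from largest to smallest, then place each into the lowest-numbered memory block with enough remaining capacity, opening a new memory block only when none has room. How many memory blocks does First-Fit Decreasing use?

4 memory blocks

Sorted descending: 41, 40, 39, 35, 14, 12, 9, 9, 7.
memory block 1: place 41 MB, 23 MB left
memory block 2: place 40 MB, 24 MB left
memory block 3: place 39 MB, 25 MB left
memory block 4: place 35 MB, 29 MB left
memory block 1: place 14 MB, 9 MB left
memory block 2: place 12 MB, 12 MB left
memory block 1: place 9 MB, 0 MB left
memory block 2: place 9 MB, 3 MB left
memory block 3: place 7 MB, 18 MB left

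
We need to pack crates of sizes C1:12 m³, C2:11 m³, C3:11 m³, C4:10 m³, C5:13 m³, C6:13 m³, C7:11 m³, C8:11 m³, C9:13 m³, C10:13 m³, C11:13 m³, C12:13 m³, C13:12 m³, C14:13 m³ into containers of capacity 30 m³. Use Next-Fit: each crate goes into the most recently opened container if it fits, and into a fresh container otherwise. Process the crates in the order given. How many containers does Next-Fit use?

C1 (12 m³) → container 1 (remaining 18 m³)
C2 (11 m³) → container 1 (remaining 7 m³)
C3 (11 m³) → container 2 (remaining 19 m³)
C4 (10 m³) → container 2 (remaining 9 m³)
C5 (13 m³) → container 3 (remaining 17 m³)
C6 (13 m³) → container 3 (remaining 4 m³)
C7 (11 m³) → container 4 (remaining 19 m³)
C8 (11 m³) → container 4 (remaining 8 m³)
C9 (13 m³) → container 5 (remaining 17 m³)
C10 (13 m³) → container 5 (remaining 4 m³)
C11 (13 m³) → container 6 (remaining 17 m³)
C12 (13 m³) → container 6 (remaining 4 m³)
C13 (12 m³) → container 7 (remaining 18 m³)
C14 (13 m³) → container 7 (remaining 5 m³)

7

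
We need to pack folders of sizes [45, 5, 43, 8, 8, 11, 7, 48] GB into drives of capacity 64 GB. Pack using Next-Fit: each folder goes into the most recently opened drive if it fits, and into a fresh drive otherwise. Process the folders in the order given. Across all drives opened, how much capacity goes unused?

45 GB → drive 1 (remaining 19 GB)
5 GB → drive 1 (remaining 14 GB)
43 GB → drive 2 (remaining 21 GB)
8 GB → drive 2 (remaining 13 GB)
8 GB → drive 2 (remaining 5 GB)
11 GB → drive 3 (remaining 53 GB)
7 GB → drive 3 (remaining 46 GB)
48 GB → drive 4 (remaining 16 GB)
4 drives × 64 GB = 256 GB; used 175 GB; unused 81 GB.

81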